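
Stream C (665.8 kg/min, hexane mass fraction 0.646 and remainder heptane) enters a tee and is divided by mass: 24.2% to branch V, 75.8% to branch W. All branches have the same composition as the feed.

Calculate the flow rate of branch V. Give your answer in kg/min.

161.1 kg/min

Branch V flow = 0.242×665.8 = 161.12 kg/min.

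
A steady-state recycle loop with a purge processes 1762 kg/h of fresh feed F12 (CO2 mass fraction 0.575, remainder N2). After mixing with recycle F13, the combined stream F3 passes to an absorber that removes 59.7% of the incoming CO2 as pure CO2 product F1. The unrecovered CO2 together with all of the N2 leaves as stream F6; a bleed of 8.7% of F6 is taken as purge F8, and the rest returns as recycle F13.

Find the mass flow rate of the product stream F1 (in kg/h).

956.9 kg/h

CO2 in F3: m_A = 1762×0.575 + (1−0.087)·(1−0.597)·m_A, so m_A = 1013.1/0.6321 = 1602.9 kg/h.
Product F1 = 0.597×1602.9 = 956.95 kg/h.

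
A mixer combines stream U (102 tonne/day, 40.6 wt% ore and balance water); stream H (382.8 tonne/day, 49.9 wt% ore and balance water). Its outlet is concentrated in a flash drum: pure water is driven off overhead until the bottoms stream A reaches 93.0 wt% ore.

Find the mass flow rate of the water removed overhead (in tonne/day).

234.9 tonne/day

ore entering = 102×0.406 + 382.8×0.499 = 232.43 tonne/day.
All ore reports to A, so A = 232.43/0.930 = 249.92 tonne/day.
Total feed = 484.8 tonne/day; overhead = 484.8 − 249.92 = 234.88 tonne/day.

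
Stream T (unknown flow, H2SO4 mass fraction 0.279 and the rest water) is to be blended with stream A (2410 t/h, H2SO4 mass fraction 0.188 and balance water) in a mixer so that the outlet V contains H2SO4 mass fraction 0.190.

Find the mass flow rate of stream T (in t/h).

54.16 t/h

Let T be the unknown flow. Total out = 2410 + T.
H2SO4 balance: 453.08 + 0.279·T = 0.190·(2410 + T)
(0.279 − 0.190)·T = 0.190×2410 − 453.08 = 4.82
T = 4.82 / 0.089 = 54.157 t/h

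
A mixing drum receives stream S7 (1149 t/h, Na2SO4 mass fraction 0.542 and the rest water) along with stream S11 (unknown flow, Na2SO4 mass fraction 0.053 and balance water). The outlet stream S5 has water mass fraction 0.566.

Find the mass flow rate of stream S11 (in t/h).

325.7 t/h

Let S11 be the unknown flow. Total out = 1149 + S11.
water balance: 526.24 + 0.947·S11 = 0.566·(1149 + S11)
(0.947 − 0.566)·S11 = 0.566×1149 − 526.24 = 124.09
S11 = 124.09 / 0.381 = 325.7 t/h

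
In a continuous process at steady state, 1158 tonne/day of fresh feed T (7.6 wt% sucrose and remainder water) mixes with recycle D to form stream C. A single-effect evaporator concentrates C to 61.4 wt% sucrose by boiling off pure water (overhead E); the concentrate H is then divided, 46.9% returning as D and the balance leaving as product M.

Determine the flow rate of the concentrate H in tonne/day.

269.9 tonne/day

Overall sucrose balance (none leaves overhead): sucrose in fresh feed = sucrose in product, i.e. 1158×0.076 = (1−0.469)·H·0.614.
H = 88.008/(0.614×0.531) = 269.94 tonne/day.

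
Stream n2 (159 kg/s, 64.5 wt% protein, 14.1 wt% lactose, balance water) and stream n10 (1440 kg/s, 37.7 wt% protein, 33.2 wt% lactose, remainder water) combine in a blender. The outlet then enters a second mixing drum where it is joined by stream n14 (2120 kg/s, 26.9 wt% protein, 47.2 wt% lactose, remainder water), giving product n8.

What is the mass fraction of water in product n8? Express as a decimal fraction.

0.269

Overall, product flow = 3719 kg/s.
water in = 159×0.214 + 1440×0.291 + 2120×0.259 = 1002.1 kg/s.
water fraction in n8 = 0.269.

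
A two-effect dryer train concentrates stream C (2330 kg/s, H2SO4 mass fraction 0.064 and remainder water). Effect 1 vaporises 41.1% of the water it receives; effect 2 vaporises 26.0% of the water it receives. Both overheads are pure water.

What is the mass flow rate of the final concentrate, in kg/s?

water in feed = 2330×0.936 = 2180.9 kg/s.
After stage 1: water left = (1−0.411)×2180.9 = 1284.5; stream total = 1433.7 kg/s.
After stage 2: water left = (1−0.260)×1284.5 = 950.56; final concentrate = 1099.7 kg/s.

1100 kg/s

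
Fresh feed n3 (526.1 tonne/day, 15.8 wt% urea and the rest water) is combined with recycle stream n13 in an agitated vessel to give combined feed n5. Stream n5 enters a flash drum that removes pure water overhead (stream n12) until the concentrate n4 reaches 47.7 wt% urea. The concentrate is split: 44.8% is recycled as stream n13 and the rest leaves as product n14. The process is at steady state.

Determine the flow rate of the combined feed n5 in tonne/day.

667.5 tonne/day

Overall urea balance (none leaves overhead): urea in fresh feed = urea in product, i.e. 526.1×0.158 = (1−0.448)·n4·0.477.
n4 = 83.124/(0.477×0.552) = 315.7 tonne/day.
Recycle n13 = 0.448×315.7 = 141.43 tonne/day.
Combined feed n5 = 526.1 + 141.43 = 667.53 tonne/day.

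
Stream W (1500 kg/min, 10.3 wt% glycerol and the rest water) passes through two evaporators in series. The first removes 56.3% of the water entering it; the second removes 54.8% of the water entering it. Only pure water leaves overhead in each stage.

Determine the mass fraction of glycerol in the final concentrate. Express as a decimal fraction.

0.368

water in feed = 1500×0.897 = 1345.5 kg/min.
After stage 1: water left = (1−0.563)×1345.5 = 587.98; stream total = 742.48 kg/min.
After stage 2: water left = (1−0.548)×587.98 = 265.77; final concentrate = 420.27 kg/min.
glycerol fraction = 154.5/420.27 = 0.368.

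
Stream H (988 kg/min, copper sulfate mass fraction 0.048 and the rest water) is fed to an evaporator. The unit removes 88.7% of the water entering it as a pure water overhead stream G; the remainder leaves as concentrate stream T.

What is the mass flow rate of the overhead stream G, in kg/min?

water entering = 988×0.952 = 940.58 kg/min; overhead removed = 0.887×940.58 = 834.29 kg/min.

834.3 kg/min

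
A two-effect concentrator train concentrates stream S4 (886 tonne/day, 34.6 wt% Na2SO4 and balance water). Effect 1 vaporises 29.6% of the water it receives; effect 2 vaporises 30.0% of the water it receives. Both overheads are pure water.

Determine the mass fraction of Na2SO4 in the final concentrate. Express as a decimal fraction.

water in feed = 886×0.654 = 579.44 tonne/day.
After stage 1: water left = (1−0.296)×579.44 = 407.93; stream total = 714.48 tonne/day.
After stage 2: water left = (1−0.300)×407.93 = 285.55; final concentrate = 592.11 tonne/day.
Na2SO4 fraction = 306.56/592.11 = 0.5177.

0.5177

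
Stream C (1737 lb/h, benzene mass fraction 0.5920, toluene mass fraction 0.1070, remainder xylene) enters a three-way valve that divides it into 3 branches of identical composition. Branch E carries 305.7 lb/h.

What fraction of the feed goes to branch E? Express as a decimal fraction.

Fraction to E = 305.7/1737 = 0.1760.

0.176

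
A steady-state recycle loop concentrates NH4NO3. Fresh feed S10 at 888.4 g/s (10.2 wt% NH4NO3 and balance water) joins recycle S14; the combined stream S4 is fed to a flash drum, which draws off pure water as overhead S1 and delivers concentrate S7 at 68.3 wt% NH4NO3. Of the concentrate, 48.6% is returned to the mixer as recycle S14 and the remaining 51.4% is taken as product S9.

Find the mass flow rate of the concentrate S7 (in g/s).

Overall NH4NO3 balance (none leaves overhead): NH4NO3 in fresh feed = NH4NO3 in product, i.e. 888.4×0.102 = (1−0.486)·S7·0.683.
S7 = 90.617/(0.683×0.514) = 258.12 g/s.

258.1 g/s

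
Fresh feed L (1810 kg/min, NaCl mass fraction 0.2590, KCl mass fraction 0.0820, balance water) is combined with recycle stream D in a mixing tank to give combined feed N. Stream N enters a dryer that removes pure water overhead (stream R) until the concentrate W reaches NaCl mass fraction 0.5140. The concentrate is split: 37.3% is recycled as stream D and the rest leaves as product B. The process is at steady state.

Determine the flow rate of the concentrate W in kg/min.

Overall NaCl balance (none leaves overhead): NaCl in fresh feed = NaCl in product, i.e. 1810×0.259 = (1−0.373)·W·0.514.
W = 468.79/(0.514×0.627) = 1454.6 kg/min.

1455 kg/min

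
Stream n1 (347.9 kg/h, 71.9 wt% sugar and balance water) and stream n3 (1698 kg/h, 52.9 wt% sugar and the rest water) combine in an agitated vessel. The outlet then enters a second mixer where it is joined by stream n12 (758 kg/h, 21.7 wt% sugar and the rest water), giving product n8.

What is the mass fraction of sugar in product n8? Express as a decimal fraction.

Overall, product flow = 2803.9 kg/h.
sugar in = 347.9×0.719 + 1698×0.529 + 758×0.217 = 1312.9 kg/h.
sugar fraction in n8 = 0.4682.

0.4682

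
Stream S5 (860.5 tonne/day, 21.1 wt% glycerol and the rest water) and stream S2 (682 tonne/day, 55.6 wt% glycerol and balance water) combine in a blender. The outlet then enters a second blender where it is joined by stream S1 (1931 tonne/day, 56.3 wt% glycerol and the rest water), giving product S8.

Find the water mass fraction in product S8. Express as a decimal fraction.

0.5256

Overall, product flow = 3473.5 tonne/day.
water in = 860.5×0.789 + 682×0.444 + 1931×0.437 = 1825.6 tonne/day.
water fraction in S8 = 0.5256.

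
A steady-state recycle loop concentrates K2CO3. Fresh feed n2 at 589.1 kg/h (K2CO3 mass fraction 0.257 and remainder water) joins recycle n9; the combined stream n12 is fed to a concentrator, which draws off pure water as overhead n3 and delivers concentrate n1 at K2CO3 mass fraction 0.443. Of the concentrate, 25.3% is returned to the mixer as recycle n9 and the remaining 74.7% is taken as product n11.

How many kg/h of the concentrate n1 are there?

Overall K2CO3 balance (none leaves overhead): K2CO3 in fresh feed = K2CO3 in product, i.e. 589.1×0.257 = (1−0.253)·n1·0.443.
n1 = 151.4/(0.443×0.747) = 457.51 kg/h.

457.5 kg/h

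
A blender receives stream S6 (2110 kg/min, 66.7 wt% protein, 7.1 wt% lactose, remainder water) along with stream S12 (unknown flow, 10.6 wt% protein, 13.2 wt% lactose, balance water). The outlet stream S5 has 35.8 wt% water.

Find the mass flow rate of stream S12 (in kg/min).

501.4 kg/min

Let S12 be the unknown flow. Total out = 2110 + S12.
water balance: 552.82 + 0.762·S12 = 0.358·(2110 + S12)
(0.762 − 0.358)·S12 = 0.358×2110 − 552.82 = 202.56
S12 = 202.56 / 0.404 = 501.39 kg/min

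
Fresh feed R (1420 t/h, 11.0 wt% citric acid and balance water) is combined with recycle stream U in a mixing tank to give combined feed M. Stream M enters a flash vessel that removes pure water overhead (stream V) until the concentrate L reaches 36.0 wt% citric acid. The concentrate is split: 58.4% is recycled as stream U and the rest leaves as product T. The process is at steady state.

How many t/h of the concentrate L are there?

Overall citric acid balance (none leaves overhead): citric acid in fresh feed = citric acid in product, i.e. 1420×0.110 = (1−0.584)·L·0.360.
L = 156.2/(0.360×0.416) = 1043 t/h.

1043 t/h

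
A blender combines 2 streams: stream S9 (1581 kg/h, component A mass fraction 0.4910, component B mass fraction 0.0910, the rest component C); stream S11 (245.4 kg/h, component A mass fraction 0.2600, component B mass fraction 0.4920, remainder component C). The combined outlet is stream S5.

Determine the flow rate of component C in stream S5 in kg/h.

721.7 kg/h

component C out = component C in = 1581×0.418 + 245.4×0.248 = 721.72 kg/h.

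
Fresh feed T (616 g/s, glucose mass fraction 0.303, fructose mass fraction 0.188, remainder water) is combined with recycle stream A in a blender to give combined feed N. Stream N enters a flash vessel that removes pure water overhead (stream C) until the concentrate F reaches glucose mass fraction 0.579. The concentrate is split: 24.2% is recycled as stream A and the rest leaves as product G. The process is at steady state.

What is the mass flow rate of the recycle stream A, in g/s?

Overall glucose balance (none leaves overhead): glucose in fresh feed = glucose in product, i.e. 616×0.303 = (1−0.242)·F·0.579.
F = 186.65/(0.579×0.758) = 425.28 g/s.
Recycle A = 0.242×425.28 = 102.92 g/s.

102.9 g/s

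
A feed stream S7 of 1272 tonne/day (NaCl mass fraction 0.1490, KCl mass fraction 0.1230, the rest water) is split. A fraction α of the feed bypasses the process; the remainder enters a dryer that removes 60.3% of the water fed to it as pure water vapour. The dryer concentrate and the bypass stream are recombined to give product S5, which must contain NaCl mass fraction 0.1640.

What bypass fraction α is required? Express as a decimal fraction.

0.792

All 1272×0.149 = 189.53 tonne/day of NaCl reaches S5, so S5 = 189.53/0.164 = 1155.7 tonne/day and vapour = 116.34 tonne/day.
The evaporator receives (1−α)·1272 of feed at 0.728 water and removes 0.603 of that water:
0.603×0.728×(1−α)×1272 = 116.34
(1−α) = 116.34/558.39 = 0.2084;  α = 0.7916.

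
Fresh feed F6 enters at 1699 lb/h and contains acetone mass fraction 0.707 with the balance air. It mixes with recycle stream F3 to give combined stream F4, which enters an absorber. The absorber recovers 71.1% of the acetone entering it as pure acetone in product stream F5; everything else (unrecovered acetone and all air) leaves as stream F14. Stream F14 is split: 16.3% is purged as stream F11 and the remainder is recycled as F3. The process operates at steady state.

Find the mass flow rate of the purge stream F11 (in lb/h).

572.4 lb/h

air enters only via F6 and leaves only via the purge: 1699×0.293 = 0.163×(air in F14), and the absorber passes all air, so air in F4 = air in F14 = 3054 lb/h.
acetone in F4: m_A = 1699×0.707 + (1−0.163)·(1−0.711)·m_A, so m_A = 1201.2/0.7581 = 1584.5 lb/h.
F14 = (1−0.711)×1584.5 + 3054 = 3511.9 lb/h.
Purge F11 = 0.163×3511.9 = 572.45 lb/h.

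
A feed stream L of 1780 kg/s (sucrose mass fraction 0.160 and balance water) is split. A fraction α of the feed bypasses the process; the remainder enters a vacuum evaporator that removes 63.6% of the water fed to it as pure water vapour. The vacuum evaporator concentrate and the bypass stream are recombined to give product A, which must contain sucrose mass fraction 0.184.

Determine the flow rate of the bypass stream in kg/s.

All 1780×0.160 = 284.8 kg/s of sucrose reaches A, so A = 284.8/0.184 = 1547.8 kg/s and vapour = 232.17 kg/s.
The evaporator receives (1−α)·1780 of feed at 0.840 water and removes 0.636 of that water:
0.636×0.840×(1−α)×1780 = 232.17
(1−α) = 232.17/950.95 = 0.2442;  α = 0.7558.
Bypass flow = 0.7558×1780 = 1345.4 kg/s.

1345 kg/s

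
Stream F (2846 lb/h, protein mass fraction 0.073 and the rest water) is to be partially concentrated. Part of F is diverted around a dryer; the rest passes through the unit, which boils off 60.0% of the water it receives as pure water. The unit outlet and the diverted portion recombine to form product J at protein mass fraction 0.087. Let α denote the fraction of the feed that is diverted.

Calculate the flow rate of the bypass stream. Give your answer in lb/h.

All 2846×0.073 = 207.76 lb/h of protein reaches J, so J = 207.76/0.087 = 2388 lb/h and vapour = 457.98 lb/h.
The evaporator receives (1−α)·2846 of feed at 0.927 water and removes 0.600 of that water:
0.600×0.927×(1−α)×2846 = 457.98
(1−α) = 457.98/1582.9 = 0.2893;  α = 0.7107.
Bypass flow = 0.7107×2846 = 2022.6 lb/h.

2023 lb/h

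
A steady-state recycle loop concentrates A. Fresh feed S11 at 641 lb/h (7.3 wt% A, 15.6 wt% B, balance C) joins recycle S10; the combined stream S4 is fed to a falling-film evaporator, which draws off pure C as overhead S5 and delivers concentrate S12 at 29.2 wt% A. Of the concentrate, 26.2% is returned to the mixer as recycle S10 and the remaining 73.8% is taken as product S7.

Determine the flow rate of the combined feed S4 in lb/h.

Overall A balance (none leaves overhead): A in fresh feed = A in product, i.e. 641×0.073 = (1−0.262)·S12·0.292.
S12 = 46.793/(0.292×0.738) = 217.14 lb/h.
Recycle S10 = 0.262×217.14 = 56.891 lb/h.
Combined feed S4 = 641 + 56.891 = 697.89 lb/h.

697.9 lb/h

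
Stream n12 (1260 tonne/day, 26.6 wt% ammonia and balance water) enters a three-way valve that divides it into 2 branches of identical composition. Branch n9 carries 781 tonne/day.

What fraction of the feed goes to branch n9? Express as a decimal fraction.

0.620

Fraction to n9 = 781/1260 = 0.6198.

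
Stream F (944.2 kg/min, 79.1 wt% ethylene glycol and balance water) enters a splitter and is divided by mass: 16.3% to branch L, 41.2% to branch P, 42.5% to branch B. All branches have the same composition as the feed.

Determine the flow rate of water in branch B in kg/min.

Branch B total = 0.425×944.2 = 401.29 kg/min.
water in B = 0.209×401.29 = 83.869 kg/min.

83.87 kg/min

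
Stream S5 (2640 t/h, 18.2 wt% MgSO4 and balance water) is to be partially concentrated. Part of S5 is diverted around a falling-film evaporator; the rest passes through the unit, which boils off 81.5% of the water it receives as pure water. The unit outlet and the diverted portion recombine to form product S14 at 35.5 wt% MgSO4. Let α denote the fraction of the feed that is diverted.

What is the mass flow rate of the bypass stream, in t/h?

All 2640×0.182 = 480.48 t/h of MgSO4 reaches S14, so S14 = 480.48/0.355 = 1353.5 t/h and vapour = 1286.5 t/h.
The evaporator receives (1−α)·2640 of feed at 0.818 water and removes 0.815 of that water:
0.815×0.818×(1−α)×2640 = 1286.5
(1−α) = 1286.5/1760 = 0.7310;  α = 0.2690.
Bypass flow = 0.2690×2640 = 710.21 t/h.

710.2 t/h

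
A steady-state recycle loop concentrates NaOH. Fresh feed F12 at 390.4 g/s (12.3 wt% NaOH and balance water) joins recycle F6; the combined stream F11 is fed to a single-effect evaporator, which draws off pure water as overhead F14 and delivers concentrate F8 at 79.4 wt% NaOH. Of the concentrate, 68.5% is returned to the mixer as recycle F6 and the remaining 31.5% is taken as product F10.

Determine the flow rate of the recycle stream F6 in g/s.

131.5 g/s

Overall NaOH balance (none leaves overhead): NaOH in fresh feed = NaOH in product, i.e. 390.4×0.123 = (1−0.685)·F8·0.794.
F8 = 48.019/(0.794×0.315) = 191.99 g/s.
Recycle F6 = 0.685×191.99 = 131.51 g/s.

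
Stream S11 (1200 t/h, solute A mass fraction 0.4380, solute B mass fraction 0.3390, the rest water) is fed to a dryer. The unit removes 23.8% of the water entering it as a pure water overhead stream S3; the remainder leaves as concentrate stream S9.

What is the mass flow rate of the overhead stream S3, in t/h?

water entering = 1200×0.223 = 267.6 t/h; overhead removed = 0.238×267.6 = 63.689 t/h.

63.69 t/h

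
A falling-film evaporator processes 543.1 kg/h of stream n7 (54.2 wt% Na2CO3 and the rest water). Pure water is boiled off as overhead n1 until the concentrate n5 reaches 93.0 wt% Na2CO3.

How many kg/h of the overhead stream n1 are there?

226.6 kg/h

Na2CO3 is conserved: 543.1×0.542 = 294.36 kg/h all reports to the concentrate.
Concentrate = 294.36/(target fraction) = 316.52 kg/h.
Overhead = 543.1 − 316.52 = 226.58 kg/h.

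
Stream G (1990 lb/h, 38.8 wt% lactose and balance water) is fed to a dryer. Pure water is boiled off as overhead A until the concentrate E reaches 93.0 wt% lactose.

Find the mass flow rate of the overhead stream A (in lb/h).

1160 lb/h

lactose is conserved: 1990×0.388 = 772.12 lb/h all reports to the concentrate.
Concentrate = 772.12/(target fraction) = 830.24 lb/h.
Overhead = 1990 − 830.24 = 1159.8 lb/h.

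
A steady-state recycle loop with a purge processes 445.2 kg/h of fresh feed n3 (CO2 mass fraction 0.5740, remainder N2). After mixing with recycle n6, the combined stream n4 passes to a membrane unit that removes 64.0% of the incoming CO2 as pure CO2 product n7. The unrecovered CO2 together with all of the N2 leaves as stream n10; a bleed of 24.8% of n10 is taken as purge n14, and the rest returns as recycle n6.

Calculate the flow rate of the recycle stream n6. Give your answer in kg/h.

669.9 kg/h

N2 enters only via n3 and leaves only via the purge: 445.2×0.426 = 0.248×(N2 in n10), and the membrane unit passes all N2, so N2 in n4 = N2 in n10 = 764.74 kg/h.
CO2 in n4: m_A = 445.2×0.574 + (1−0.248)·(1−0.640)·m_A, so m_A = 255.54/0.7293 = 350.41 kg/h.
n10 = (1−0.640)×350.41 + 764.74 = 890.89 kg/h.
Recycle n6 = (1−0.248)×890.89 = 669.95 kg/h.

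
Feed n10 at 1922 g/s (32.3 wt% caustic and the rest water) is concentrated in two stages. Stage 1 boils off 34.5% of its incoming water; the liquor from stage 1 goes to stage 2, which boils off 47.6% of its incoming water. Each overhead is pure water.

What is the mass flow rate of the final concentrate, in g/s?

1067 g/s

water in feed = 1922×0.677 = 1301.2 g/s.
After stage 1: water left = (1−0.345)×1301.2 = 852.28; stream total = 1473.1 g/s.
After stage 2: water left = (1−0.476)×852.28 = 446.6; final concentrate = 1067.4 g/s.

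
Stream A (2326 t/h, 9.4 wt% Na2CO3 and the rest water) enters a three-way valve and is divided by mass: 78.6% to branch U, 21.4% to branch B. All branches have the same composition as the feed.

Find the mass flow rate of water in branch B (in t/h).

451 t/h

Branch B total = 0.214×2326 = 497.76 t/h.
water in B = 0.906×497.76 = 450.97 t/h.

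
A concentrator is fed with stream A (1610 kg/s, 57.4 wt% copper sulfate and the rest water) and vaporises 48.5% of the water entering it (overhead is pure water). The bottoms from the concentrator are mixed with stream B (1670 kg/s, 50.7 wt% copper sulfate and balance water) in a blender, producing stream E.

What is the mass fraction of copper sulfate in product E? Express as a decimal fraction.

0.601

Vapour removed = 0.485×0.426×1610 = 332.64 kg/s; concentrate = 1277.4 kg/s.
copper sulfate reaching the mixer = 924.14 (from concentrate) + 1670×0.507 = 1770.8 kg/s.
Product flow = 1277.4 + 1670 = 2947.4 kg/s; copper sulfate fraction = 0.601.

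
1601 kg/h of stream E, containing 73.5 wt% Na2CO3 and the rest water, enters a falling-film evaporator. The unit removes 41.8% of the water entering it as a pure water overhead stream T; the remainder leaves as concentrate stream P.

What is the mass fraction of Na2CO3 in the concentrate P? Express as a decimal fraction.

Na2CO3 is not removed: 1601×0.735 = 1176.7 kg/h of Na2CO3 enters P.
water entering = 1601×0.265 = 424.27 kg/h; overhead removed = 0.418×424.27 = 177.34 kg/h.
Concentrate = 1601 − 177.34 = 1423.7 kg/h.
Mass fraction = 1176.7/1423.7 = 0.8266.

0.8266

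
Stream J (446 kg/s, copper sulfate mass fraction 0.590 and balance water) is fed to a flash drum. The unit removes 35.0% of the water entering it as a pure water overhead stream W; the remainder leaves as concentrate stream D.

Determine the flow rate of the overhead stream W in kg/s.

water entering = 446×0.410 = 182.86 kg/s; overhead removed = 0.350×182.86 = 64.001 kg/s.

64 kg/s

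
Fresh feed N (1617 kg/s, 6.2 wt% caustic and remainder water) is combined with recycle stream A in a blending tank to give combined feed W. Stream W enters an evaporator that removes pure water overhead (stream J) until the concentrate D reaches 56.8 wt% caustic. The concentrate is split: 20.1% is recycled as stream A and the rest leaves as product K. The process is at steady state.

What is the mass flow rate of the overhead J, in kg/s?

Overall caustic balance (none leaves overhead): caustic in fresh feed = caustic in product, i.e. 1617×0.062 = (1−0.201)·D·0.568.
D = 100.25/(0.568×0.799) = 220.91 kg/s.
Recycle A = 0.201×220.91 = 44.402 kg/s.
Combined feed W = 1617 + 44.402 = 1661.4 kg/s.
Overhead J = W − D = 1661.4 − 220.91 = 1440.5 kg/s.

1440 kg/s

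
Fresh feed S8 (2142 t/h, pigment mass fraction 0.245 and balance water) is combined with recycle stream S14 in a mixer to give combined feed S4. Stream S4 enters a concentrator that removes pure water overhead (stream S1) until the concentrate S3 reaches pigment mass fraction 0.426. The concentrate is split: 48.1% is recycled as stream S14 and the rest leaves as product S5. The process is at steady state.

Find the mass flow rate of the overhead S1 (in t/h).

Overall pigment balance (none leaves overhead): pigment in fresh feed = pigment in product, i.e. 2142×0.245 = (1−0.481)·S3·0.426.
S3 = 524.79/(0.426×0.519) = 2373.6 t/h.
Recycle S14 = 0.481×2373.6 = 1141.7 t/h.
Combined feed S4 = 2142 + 1141.7 = 3283.7 t/h.
Overhead S1 = S4 − S3 = 3283.7 − 2373.6 = 910.1 t/h.

910.1 t/h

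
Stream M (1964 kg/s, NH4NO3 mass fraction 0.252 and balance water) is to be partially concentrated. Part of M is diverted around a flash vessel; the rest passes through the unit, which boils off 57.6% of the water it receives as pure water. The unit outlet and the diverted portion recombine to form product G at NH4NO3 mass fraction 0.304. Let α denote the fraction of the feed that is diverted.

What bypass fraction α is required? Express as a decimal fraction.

0.603

All 1964×0.252 = 494.93 kg/s of NH4NO3 reaches G, so G = 494.93/0.304 = 1628.1 kg/s and vapour = 335.95 kg/s.
The evaporator receives (1−α)·1964 of feed at 0.748 water and removes 0.576 of that water:
0.576×0.748×(1−α)×1964 = 335.95
(1−α) = 335.95/846.19 = 0.3970;  α = 0.6030.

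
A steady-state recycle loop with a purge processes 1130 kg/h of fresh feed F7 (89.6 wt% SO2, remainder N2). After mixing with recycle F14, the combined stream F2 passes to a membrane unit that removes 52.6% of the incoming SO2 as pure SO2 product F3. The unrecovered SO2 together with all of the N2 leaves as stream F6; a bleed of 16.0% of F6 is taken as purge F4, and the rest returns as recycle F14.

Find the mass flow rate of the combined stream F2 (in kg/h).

2417 kg/h

N2 enters only via F7 and leaves only via the purge: 1130×0.104 = 0.160×(N2 in F6), and the membrane unit passes all N2, so N2 in F2 = N2 in F6 = 734.5 kg/h.
SO2 in F2: m_A = 1130×0.896 + (1−0.160)·(1−0.526)·m_A, so m_A = 1012.5/0.6018 = 1682.3 kg/h.
F2 = 1682.3 + 734.5 = 2416.8 kg/h.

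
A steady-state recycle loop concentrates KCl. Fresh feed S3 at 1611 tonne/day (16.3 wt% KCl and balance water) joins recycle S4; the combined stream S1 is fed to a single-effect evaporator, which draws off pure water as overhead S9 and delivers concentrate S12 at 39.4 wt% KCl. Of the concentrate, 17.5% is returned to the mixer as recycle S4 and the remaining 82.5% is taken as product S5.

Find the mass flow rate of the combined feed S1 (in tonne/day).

Overall KCl balance (none leaves overhead): KCl in fresh feed = KCl in product, i.e. 1611×0.163 = (1−0.175)·S12·0.394.
S12 = 262.59/(0.394×0.825) = 807.85 tonne/day.
Recycle S4 = 0.175×807.85 = 141.37 tonne/day.
Combined feed S1 = 1611 + 141.37 = 1752.4 tonne/day.

1752 tonne/day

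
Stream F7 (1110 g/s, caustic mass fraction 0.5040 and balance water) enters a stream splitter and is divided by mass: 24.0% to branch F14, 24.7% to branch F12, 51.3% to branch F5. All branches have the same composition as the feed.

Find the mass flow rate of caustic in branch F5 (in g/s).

287 g/s

Branch F5 total = 0.513×1110 = 569.43 g/s.
caustic in F5 = 0.504×569.43 = 286.99 g/s.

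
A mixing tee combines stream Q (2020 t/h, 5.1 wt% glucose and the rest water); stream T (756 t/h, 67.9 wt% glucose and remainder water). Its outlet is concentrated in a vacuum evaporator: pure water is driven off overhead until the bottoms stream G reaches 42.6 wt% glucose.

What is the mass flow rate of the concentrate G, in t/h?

1447 t/h

glucose entering = 2020×0.051 + 756×0.679 = 616.34 t/h.
All glucose reports to G, so G = 616.34/0.426 = 1446.8 t/h.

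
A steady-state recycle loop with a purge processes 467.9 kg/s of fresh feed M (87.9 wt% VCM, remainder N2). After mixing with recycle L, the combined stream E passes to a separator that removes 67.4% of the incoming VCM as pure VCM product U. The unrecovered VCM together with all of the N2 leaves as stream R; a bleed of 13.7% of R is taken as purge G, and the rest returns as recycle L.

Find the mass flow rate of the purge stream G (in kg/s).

N2 enters only via M and leaves only via the purge: 467.9×0.121 = 0.137×(N2 in R), and the separator passes all N2, so N2 in E = N2 in R = 413.25 kg/s.
VCM in E: m_A = 467.9×0.879 + (1−0.137)·(1−0.674)·m_A, so m_A = 411.28/0.7187 = 572.29 kg/s.
R = (1−0.674)×572.29 + 413.25 = 599.82 kg/s.
Purge G = 0.137×599.82 = 82.176 kg/s.

82.18 kg/s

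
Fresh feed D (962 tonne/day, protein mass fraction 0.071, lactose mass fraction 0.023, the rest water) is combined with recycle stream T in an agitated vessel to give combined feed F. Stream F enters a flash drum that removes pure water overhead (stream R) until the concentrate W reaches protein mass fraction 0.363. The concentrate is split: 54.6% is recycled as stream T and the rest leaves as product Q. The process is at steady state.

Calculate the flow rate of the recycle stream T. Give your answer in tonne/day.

226.3 tonne/day

Overall protein balance (none leaves overhead): protein in fresh feed = protein in product, i.e. 962×0.071 = (1−0.546)·W·0.363.
W = 68.302/(0.363×0.454) = 414.45 tonne/day.
Recycle T = 0.546×414.45 = 226.29 tonne/day.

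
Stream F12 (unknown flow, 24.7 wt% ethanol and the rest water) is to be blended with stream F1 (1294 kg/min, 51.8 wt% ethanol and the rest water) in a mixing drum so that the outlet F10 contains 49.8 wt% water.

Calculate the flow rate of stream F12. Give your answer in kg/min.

81.19 kg/min

Let F12 be the unknown flow. Total out = 1294 + F12.
water balance: 623.71 + 0.753·F12 = 0.498·(1294 + F12)
(0.753 − 0.498)·F12 = 0.498×1294 − 623.71 = 20.704
F12 = 20.704 / 0.255 = 81.192 kg/min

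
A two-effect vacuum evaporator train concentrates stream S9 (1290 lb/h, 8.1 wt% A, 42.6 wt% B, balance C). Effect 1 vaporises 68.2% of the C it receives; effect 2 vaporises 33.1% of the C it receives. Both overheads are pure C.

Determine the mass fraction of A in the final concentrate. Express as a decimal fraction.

C in feed = 1290×0.493 = 635.97 lb/h.
After stage 1: C left = (1−0.682)×635.97 = 202.24; stream total = 856.27 lb/h.
After stage 2: C left = (1−0.331)×202.24 = 135.3; final concentrate = 789.33 lb/h.
A fraction = 104.49/789.33 = 0.132.

0.132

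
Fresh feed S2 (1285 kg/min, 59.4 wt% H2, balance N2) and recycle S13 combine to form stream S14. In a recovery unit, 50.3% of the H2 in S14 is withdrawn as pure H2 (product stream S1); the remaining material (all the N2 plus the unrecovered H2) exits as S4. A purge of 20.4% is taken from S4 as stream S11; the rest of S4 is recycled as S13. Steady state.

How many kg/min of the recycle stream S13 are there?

2535 kg/min

N2 enters only via S2 and leaves only via the purge: 1285×0.406 = 0.204×(N2 in S4), and the recovery unit passes all N2, so N2 in S14 = N2 in S4 = 2557.4 kg/min.
H2 in S14: m_A = 1285×0.594 + (1−0.204)·(1−0.503)·m_A, so m_A = 763.29/0.6044 = 1262.9 kg/min.
S4 = (1−0.503)×1262.9 + 2557.4 = 3185.1 kg/min.
Recycle S13 = (1−0.204)×3185.1 = 2535.3 kg/min.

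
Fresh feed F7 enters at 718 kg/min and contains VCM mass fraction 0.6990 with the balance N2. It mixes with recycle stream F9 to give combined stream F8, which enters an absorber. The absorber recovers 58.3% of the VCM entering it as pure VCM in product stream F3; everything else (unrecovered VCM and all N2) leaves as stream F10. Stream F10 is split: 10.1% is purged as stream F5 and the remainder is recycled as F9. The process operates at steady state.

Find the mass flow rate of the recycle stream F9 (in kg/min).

2225 kg/min

N2 enters only via F7 and leaves only via the purge: 718×0.301 = 0.101×(N2 in F10), and the absorber passes all N2, so N2 in F8 = N2 in F10 = 2139.8 kg/min.
VCM in F8: m_A = 718×0.699 + (1−0.101)·(1−0.583)·m_A, so m_A = 501.88/0.6251 = 802.86 kg/min.
F10 = (1−0.583)×802.86 + 2139.8 = 2474.6 kg/min.
Recycle F9 = (1−0.101)×2474.6 = 2224.6 kg/min.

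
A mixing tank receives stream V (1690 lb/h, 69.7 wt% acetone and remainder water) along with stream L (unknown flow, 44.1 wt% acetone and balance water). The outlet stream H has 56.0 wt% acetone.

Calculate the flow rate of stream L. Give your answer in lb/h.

1946 lb/h

Let L be the unknown flow. Total out = 1690 + L.
acetone balance: 1177.9 + 0.441·L = 0.560·(1690 + L)
(0.441 − 0.560)·L = 0.560×1690 − 1177.9 = -231.53
L = -231.53 / -0.119 = 1945.6 lb/h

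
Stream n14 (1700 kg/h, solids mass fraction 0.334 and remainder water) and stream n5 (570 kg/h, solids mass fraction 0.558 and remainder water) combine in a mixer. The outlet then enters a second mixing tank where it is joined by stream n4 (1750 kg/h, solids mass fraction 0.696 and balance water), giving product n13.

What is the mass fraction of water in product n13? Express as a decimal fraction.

Overall, product flow = 4020 kg/h.
water in = 1700×0.666 + 570×0.442 + 1750×0.304 = 1916.1 kg/h.
water fraction in n13 = 0.477.

0.477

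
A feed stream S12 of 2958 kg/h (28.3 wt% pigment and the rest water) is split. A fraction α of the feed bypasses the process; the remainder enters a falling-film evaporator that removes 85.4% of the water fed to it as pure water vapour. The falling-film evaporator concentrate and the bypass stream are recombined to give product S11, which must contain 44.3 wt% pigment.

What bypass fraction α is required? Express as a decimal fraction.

0.410

All 2958×0.283 = 837.11 kg/h of pigment reaches S11, so S11 = 837.11/0.443 = 1889.6 kg/h and vapour = 1068.4 kg/h.
The evaporator receives (1−α)·2958 of feed at 0.717 water and removes 0.854 of that water:
0.854×0.717×(1−α)×2958 = 1068.4
(1−α) = 1068.4/1811.2 = 0.5898;  α = 0.4102.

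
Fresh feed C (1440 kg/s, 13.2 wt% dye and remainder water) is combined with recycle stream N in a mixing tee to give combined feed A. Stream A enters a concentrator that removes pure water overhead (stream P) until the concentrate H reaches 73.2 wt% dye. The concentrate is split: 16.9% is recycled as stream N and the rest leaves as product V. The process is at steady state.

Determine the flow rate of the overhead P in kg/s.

Overall dye balance (none leaves overhead): dye in fresh feed = dye in product, i.e. 1440×0.132 = (1−0.169)·H·0.732.
H = 190.08/(0.732×0.831) = 312.48 kg/s.
Recycle N = 0.169×312.48 = 52.809 kg/s.
Combined feed A = 1440 + 52.809 = 1492.8 kg/s.
Overhead P = A − H = 1492.8 − 312.48 = 1180.3 kg/s.

1180 kg/s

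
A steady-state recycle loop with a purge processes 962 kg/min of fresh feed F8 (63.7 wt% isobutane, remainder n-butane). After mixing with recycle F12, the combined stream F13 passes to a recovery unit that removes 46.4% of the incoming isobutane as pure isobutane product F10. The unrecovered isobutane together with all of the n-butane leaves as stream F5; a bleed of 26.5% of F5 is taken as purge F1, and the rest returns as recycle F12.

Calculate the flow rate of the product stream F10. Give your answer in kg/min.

469.2 kg/min

isobutane in F13: m_A = 962×0.637 + (1−0.265)·(1−0.464)·m_A, so m_A = 612.79/0.6060 = 1011.1 kg/min.
Product F10 = 0.464×1011.1 = 469.17 kg/min.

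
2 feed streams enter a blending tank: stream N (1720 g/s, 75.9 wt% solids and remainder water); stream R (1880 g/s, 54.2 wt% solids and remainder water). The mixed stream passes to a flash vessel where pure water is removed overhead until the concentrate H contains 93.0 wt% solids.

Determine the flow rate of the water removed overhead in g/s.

1101 g/s

solids entering = 1720×0.759 + 1880×0.542 = 2324.4 g/s.
All solids reports to H, so H = 2324.4/0.930 = 2499.4 g/s.
Total feed = 3600 g/s; overhead = 3600 − 2499.4 = 1100.6 g/s.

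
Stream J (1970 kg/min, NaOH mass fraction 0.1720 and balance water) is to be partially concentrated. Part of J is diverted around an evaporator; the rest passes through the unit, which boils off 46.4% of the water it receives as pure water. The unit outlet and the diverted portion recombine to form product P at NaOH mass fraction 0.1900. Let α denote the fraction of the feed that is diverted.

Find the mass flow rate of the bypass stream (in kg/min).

All 1970×0.172 = 338.84 kg/min of NaOH reaches P, so P = 338.84/0.190 = 1783.4 kg/min and vapour = 186.63 kg/min.
The evaporator receives (1−α)·1970 of feed at 0.828 water and removes 0.464 of that water:
0.464×0.828×(1−α)×1970 = 186.63
(1−α) = 186.63/756.86 = 0.2466;  α = 0.7534.
Bypass flow = 0.7534×1970 = 1484.2 kg/min.

1484 kg/min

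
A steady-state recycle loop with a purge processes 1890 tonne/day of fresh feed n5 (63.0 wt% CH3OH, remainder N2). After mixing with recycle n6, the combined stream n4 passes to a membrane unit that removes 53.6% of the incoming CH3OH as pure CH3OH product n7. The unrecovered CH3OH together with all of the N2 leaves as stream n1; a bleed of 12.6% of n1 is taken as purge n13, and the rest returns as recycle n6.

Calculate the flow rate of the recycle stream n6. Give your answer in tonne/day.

5663 tonne/day

N2 enters only via n5 and leaves only via the purge: 1890×0.370 = 0.126×(N2 in n1), and the membrane unit passes all N2, so N2 in n4 = N2 in n1 = 5550 tonne/day.
CH3OH in n4: m_A = 1890×0.630 + (1−0.126)·(1−0.536)·m_A, so m_A = 1190.7/0.5945 = 2003 tonne/day.
n1 = (1−0.536)×2003 + 5550 = 6479.4 tonne/day.
Recycle n6 = (1−0.126)×6479.4 = 5663 tonne/day.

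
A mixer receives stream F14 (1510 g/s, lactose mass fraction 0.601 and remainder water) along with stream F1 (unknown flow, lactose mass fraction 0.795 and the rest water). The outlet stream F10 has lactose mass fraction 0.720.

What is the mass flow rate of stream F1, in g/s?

Let F1 be the unknown flow. Total out = 1510 + F1.
lactose balance: 907.51 + 0.795·F1 = 0.720·(1510 + F1)
(0.795 − 0.720)·F1 = 0.720×1510 − 907.51 = 179.69
F1 = 179.69 / 0.075 = 2395.9 g/s

2396 g/s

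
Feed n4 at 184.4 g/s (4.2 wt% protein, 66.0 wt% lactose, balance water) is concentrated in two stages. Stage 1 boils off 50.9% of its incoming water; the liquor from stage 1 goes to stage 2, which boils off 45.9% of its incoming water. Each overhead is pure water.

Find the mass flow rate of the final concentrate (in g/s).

water in feed = 184.4×0.298 = 54.951 g/s.
After stage 1: water left = (1−0.509)×54.951 = 26.981; stream total = 156.43 g/s.
After stage 2: water left = (1−0.459)×26.981 = 14.597; final concentrate = 144.05 g/s.

144 g/s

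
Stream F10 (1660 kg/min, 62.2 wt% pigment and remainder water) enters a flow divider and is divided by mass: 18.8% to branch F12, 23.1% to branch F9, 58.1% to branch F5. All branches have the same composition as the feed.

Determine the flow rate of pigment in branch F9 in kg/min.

238.5 kg/min

Branch F9 total = 0.231×1660 = 383.46 kg/min.
pigment in F9 = 0.622×383.46 = 238.51 kg/min.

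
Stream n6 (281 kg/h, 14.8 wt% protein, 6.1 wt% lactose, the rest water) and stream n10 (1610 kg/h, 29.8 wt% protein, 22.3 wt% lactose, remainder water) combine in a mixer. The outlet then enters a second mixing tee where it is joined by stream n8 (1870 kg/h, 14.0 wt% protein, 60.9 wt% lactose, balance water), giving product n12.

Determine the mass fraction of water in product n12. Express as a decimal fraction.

0.389

Overall, product flow = 3761 kg/h.
water in = 281×0.791 + 1610×0.479 + 1870×0.251 = 1462.8 kg/h.
water fraction in n12 = 0.389.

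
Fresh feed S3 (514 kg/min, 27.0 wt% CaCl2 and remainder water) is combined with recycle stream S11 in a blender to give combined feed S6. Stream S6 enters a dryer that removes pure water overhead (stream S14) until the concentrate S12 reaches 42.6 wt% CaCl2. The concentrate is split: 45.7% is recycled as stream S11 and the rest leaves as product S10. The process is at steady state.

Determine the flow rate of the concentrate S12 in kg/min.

Overall CaCl2 balance (none leaves overhead): CaCl2 in fresh feed = CaCl2 in product, i.e. 514×0.270 = (1−0.457)·S12·0.426.
S12 = 138.78/(0.426×0.543) = 599.95 kg/min.

600 kg/min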